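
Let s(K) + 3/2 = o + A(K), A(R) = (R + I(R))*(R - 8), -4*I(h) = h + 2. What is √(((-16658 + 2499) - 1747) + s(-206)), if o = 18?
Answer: √69122/2 ≈ 131.46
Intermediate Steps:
I(h) = -½ - h/4 (I(h) = -(h + 2)/4 = -(2 + h)/4 = -½ - h/4)
A(R) = (-8 + R)*(-½ + 3*R/4) (A(R) = (R + (-½ - R/4))*(R - 8) = (-½ + 3*R/4)*(-8 + R) = (-8 + R)*(-½ + 3*R/4))
s(K) = 41/2 - 13*K/2 + 3*K²/4 (s(K) = -3/2 + (18 + (4 - 13*K/2 + 3*K²/4)) = -3/2 + (22 - 13*K/2 + 3*K²/4) = 41/2 - 13*K/2 + 3*K²/4)
√(((-16658 + 2499) - 1747) + s(-206)) = √(((-16658 + 2499) - 1747) + (41/2 - 13/2*(-206) + (¾)*(-206)²)) = √((-14159 - 1747) + (41/2 + 1339 + (¾)*42436)) = √(-15906 + (41/2 + 1339 + 31827)) = √(-15906 + 66373/2) = √(34561/2) = √69122/2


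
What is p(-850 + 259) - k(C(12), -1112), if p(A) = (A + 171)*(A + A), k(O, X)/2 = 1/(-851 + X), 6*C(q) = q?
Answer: 974511722/1963 ≈ 4.9644e+5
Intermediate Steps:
C(q) = q/6
k(O, X) = 2/(-851 + X)
p(A) = 2*A*(171 + A) (p(A) = (171 + A)*(2*A) = 2*A*(171 + A))
p(-850 + 259) - k(C(12), -1112) = 2*(-850 + 259)*(171 + (-850 + 259)) - 2/(-851 - 1112) = 2*(-591)*(171 - 591) - 2/(-1963) = 2*(-591)*(-420) - 2*(-1)/1963 = 496440 - 1*(-2/1963) = 496440 + 2/1963 = 974511722/1963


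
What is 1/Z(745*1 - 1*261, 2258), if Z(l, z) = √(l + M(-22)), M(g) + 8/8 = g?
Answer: √461/461 ≈ 0.046575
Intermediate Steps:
M(g) = -1 + g
Z(l, z) = √(-23 + l) (Z(l, z) = √(l + (-1 - 22)) = √(l - 23) = √(-23 + l))
1/Z(745*1 - 1*261, 2258) = 1/(√(-23 + (745*1 - 1*261))) = 1/(√(-23 + (745 - 261))) = 1/(√(-23 + 484)) = 1/(√461) = √461/461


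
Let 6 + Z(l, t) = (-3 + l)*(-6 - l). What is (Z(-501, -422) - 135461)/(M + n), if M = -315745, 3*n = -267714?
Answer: 384947/404983 ≈ 0.95053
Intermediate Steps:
n = -89238 (n = (1/3)*(-267714) = -89238)
Z(l, t) = -6 + (-6 - l)*(-3 + l) (Z(l, t) = -6 + (-3 + l)*(-6 - l) = -6 + (-6 - l)*(-3 + l))
(Z(-501, -422) - 135461)/(M + n) = ((12 - 1*(-501)**2 - 3*(-501)) - 135461)/(-315745 - 89238) = ((12 - 1*251001 + 1503) - 135461)/(-404983) = ((12 - 251001 + 1503) - 135461)*(-1/404983) = (-249486 - 135461)*(-1/404983) = -384947*(-1/404983) = 384947/404983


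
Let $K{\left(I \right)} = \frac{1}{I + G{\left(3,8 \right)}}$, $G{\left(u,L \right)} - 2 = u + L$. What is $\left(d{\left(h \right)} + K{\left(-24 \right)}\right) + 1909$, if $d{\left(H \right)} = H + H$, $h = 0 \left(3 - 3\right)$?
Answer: $\frac{20998}{11} \approx 1908.9$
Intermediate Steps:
$h = 0$ ($h = 0 \cdot 0 = 0$)
$d{\left(H \right)} = 2 H$
$G{\left(u,L \right)} = 2 + L + u$ ($G{\left(u,L \right)} = 2 + \left(u + L\right) = 2 + \left(L + u\right) = 2 + L + u$)
$K{\left(I \right)} = \frac{1}{13 + I}$ ($K{\left(I \right)} = \frac{1}{I + \left(2 + 8 + 3\right)} = \frac{1}{I + 13} = \frac{1}{13 + I}$)
$\left(d{\left(h \right)} + K{\left(-24 \right)}\right) + 1909 = \left(2 \cdot 0 + \frac{1}{13 - 24}\right) + 1909 = \left(0 + \frac{1}{-11}\right) + 1909 = \left(0 - \frac{1}{11}\right) + 1909 = - \frac{1}{11} + 1909 = \frac{20998}{11}$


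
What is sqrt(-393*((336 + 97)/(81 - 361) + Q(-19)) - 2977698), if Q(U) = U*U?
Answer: 31*I*sqrt(63612570)/140 ≈ 1766.1*I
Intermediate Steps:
Q(U) = U**2
sqrt(-393*((336 + 97)/(81 - 361) + Q(-19)) - 2977698) = sqrt(-393*((336 + 97)/(81 - 361) + (-19)**2) - 2977698) = sqrt(-393*(433/(-280) + 361) - 2977698) = sqrt(-393*(433*(-1/280) + 361) - 2977698) = sqrt(-393*(-433/280 + 361) - 2977698) = sqrt(-393*100647/280 - 2977698) = sqrt(-39554271/280 - 2977698) = sqrt(-873309711/280) = 31*I*sqrt(63612570)/140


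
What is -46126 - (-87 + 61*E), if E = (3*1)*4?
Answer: -46771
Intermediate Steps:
E = 12 (E = 3*4 = 12)
-46126 - (-87 + 61*E) = -46126 - (-87 + 61*12) = -46126 - (-87 + 732) = -46126 - 1*645 = -46126 - 645 = -46771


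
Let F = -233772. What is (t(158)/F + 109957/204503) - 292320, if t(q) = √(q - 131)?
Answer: -59780207003/204503 - √3/77924 ≈ -2.9232e+5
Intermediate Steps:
t(q) = √(-131 + q)
(t(158)/F + 109957/204503) - 292320 = (√(-131 + 158)/(-233772) + 109957/204503) - 292320 = (√27*(-1/233772) + 109957*(1/204503)) - 292320 = ((3*√3)*(-1/233772) + 109957/204503) - 292320 = (-√3/77924 + 109957/204503) - 292320 = (109957/204503 - √3/77924) - 292320 = -59780207003/204503 - √3/77924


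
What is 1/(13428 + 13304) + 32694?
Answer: 873976009/26732 ≈ 32694.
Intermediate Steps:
1/(13428 + 13304) + 32694 = 1/26732 + 32694 = 873976009/26732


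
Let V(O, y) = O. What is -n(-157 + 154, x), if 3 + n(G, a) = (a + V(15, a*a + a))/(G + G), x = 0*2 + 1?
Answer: 17/3 ≈ 5.6667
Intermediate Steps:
x = 1 (x = 0 + 1 = 1)
n(G, a) = -3 + (15 + a)/(2*G) (n(G, a) = -3 + (a + 15)/(G + G) = -3 + (15 + a)/((2*G)) = -3 + (15 + a)*(1/(2*G)) = -3 + (15 + a)/(2*G))
-n(-157 + 154, x) = -(15 + 1 - 6*(-157 + 154))/(2*(-157 + 154)) = -(15 + 1 - 6*(-3))/(2*(-3)) = -(-1)*(15 + 1 + 18)/(2*3) = -(-1)*34/(2*3) = -1*(-17/3) = 17/3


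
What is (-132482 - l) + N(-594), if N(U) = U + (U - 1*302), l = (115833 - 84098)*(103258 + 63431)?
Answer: -5290009387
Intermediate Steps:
l = 5289875415 (l = 31735*166689 = 5289875415)
N(U) = -302 + 2*U (N(U) = U + (U - 302) = U + (-302 + U) = -302 + 2*U)
(-132482 - l) + N(-594) = (-132482 - 1*5289875415) + (-302 + 2*(-594)) = (-132482 - 5289875415) + (-302 - 1188) = -5290007897 - 1490 = -5290009387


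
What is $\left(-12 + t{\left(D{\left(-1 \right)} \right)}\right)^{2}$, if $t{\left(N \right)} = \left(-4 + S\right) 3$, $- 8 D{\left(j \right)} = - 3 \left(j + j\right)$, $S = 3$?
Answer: $225$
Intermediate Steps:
$D{\left(j \right)} = \frac{3 j}{4}$ ($D{\left(j \right)} = - \frac{\left(-3\right) \left(j + j\right)}{8} = - \frac{\left(-3\right) 2 j}{8} = - \frac{\left(-6\right) j}{8} = \frac{3 j}{4}$)
$t{\left(N \right)} = -3$ ($t{\left(N \right)} = \left(-4 + 3\right) 3 = \left(-1\right) 3 = -3$)
$\left(-12 + t{\left(D{\left(-1 \right)} \right)}\right)^{2} = \left(-12 - 3\right)^{2} = \left(-15\right)^{2} = 225$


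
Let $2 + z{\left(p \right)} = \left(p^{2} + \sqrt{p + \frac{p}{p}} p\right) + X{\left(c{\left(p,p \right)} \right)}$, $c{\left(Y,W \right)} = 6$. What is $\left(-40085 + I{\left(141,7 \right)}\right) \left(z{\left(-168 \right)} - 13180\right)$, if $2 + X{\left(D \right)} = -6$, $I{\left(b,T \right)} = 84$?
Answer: $-601375034 + 6720168 i \sqrt{167} \approx -6.0137 \cdot 10^{8} + 8.6844 \cdot 10^{7} i$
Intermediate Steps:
$X{\left(D \right)} = -8$ ($X{\left(D \right)} = -2 - 6 = -8$)
$z{\left(p \right)} = -10 + p^{2} + p \sqrt{1 + p}$ ($z{\left(p \right)} = -2 - \left(8 - p^{2} - \sqrt{p + \frac{p}{p}} p\right) = -2 - \left(8 - p^{2} - \sqrt{p + 1} p\right) = -2 - \left(8 - p^{2} - \sqrt{1 + p} p\right) = -2 - \left(8 - p^{2} - p \sqrt{1 + p}\right) = -2 + \left(-8 + p^{2} + p \sqrt{1 + p}\right) = -10 + p^{2} + p \sqrt{1 + p}$)
$\left(-40085 + I{\left(141,7 \right)}\right) \left(z{\left(-168 \right)} - 13180\right) = \left(-40085 + 84\right) \left(\left(-10 + \left(-168\right)^{2} - 168 \sqrt{1 - 168}\right) - 13180\right) = - 40001 \left(\left(-10 + 28224 - 168 \sqrt{-167}\right) - 13180\right) = - 40001 \left(\left(-10 + 28224 - 168 i \sqrt{167}\right) - 13180\right) = - 40001 \left(\left(28214 - 168 i \sqrt{167}\right) - 13180\right) = - 40001 \left(15034 - 168 i \sqrt{167}\right) = -601375034 + 6720168 i \sqrt{167}$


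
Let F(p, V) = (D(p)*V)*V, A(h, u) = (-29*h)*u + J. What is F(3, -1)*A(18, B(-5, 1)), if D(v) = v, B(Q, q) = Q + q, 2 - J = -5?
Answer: 6285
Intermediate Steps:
J = 7 (J = 2 - 1*(-5) = 2 + 5 = 7)
A(h, u) = 7 - 29*h*u (A(h, u) = (-29*h)*u + 7 = -29*h*u + 7 = 7 - 29*h*u)
F(p, V) = p*V² (F(p, V) = (p*V)*V = (V*p)*V = p*V²)
F(3, -1)*A(18, B(-5, 1)) = (3*(-1)²)*(7 - 29*18*(-5 + 1)) = (3*1)*(7 - 29*18*(-4)) = 3*(7 + 2088) = 3*2095 = 6285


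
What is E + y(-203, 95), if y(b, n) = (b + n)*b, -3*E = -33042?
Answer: 32938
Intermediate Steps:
E = 11014 (E = -⅓*(-33042) = 11014)
y(b, n) = b*(b + n)
E + y(-203, 95) = 11014 - 203*(-203 + 95) = 11014 - 203*(-108) = 11014 + 21924 = 32938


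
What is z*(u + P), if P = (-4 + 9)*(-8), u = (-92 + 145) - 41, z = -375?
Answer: 10500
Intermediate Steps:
u = 12 (u = 53 - 41 = 12)
P = -40 (P = 5*(-8) = -40)
z*(u + P) = -375*(12 - 40) = -375*(-28) = 10500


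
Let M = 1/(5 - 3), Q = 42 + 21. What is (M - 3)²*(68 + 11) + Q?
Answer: 2227/4 ≈ 556.75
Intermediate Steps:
Q = 63
M = ½ (M = 1/2 = ½ ≈ 0.50000)
(M - 3)²*(68 + 11) + Q = (½ - 3)²*(68 + 11) + 63 = (-5/2)²*79 + 63 = (25/4)*79 + 63 = 1975/4 + 63 = 2227/4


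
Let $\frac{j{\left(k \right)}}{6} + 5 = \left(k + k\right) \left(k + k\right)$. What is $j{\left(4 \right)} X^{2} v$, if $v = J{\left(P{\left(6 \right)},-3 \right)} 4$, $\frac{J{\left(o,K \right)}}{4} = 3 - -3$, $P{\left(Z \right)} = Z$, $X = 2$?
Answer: $135936$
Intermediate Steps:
$j{\left(k \right)} = -30 + 24 k^{2}$ ($j{\left(k \right)} = -30 + 6 \left(k + k\right) \left(k + k\right) = -30 + 6 \cdot 2 k 2 k = -30 + 6 \cdot 4 k^{2} = -30 + 24 k^{2}$)
$J{\left(o,K \right)} = 24$ ($J{\left(o,K \right)} = 4 \left(3 - -3\right) = 4 \left(3 + 3\right) = 4 \cdot 6 = 24$)
$v = 96$ ($v = 24 \cdot 4 = 96$)
$j{\left(4 \right)} X^{2} v = \left(-30 + 24 \cdot 4^{2}\right) 2^{2} \cdot 96 = \left(-30 + 24 \cdot 16\right) 4 \cdot 96 = \left(-30 + 384\right) 4 \cdot 96 = 354 \cdot 4 \cdot 96 = 1416 \cdot 96 = 135936$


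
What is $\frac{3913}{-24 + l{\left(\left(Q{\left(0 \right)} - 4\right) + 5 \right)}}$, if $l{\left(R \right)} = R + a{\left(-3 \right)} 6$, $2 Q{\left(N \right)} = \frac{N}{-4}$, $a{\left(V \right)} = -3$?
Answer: $- \frac{3913}{41} \approx -95.439$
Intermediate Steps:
$Q{\left(N \right)} = - \frac{N}{8}$ ($Q{\left(N \right)} = \frac{N \frac{1}{-4}}{2} = \frac{N \left(- \frac{1}{4}\right)}{2} = \frac{\left(- \frac{1}{4}\right) N}{2} = - \frac{N}{8}$)
$l{\left(R \right)} = -18 + R$ ($l{\left(R \right)} = R - 18 = -18 + R$)
$\frac{3913}{-24 + l{\left(\left(Q{\left(0 \right)} - 4\right) + 5 \right)}} = \frac{3913}{-24 + \left(-18 + \left(\left(\left(- \frac{1}{8}\right) 0 - 4\right) + 5\right)\right)} = \frac{3913}{-24 + \left(-18 + \left(\left(0 - 4\right) + 5\right)\right)} = \frac{3913}{-24 + \left(-18 + \left(-4 + 5\right)\right)} = \frac{3913}{-24 + \left(-18 + 1\right)} = \frac{3913}{-24 - 17} = \frac{3913}{-41} = 3913 \left(- \frac{1}{41}\right) = - \frac{3913}{41}$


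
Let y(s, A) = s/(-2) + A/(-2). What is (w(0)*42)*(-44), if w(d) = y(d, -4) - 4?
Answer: 3696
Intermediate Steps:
y(s, A) = -A/2 - s/2 (y(s, A) = s*(-½) + A*(-½) = -s/2 - A/2 = -A/2 - s/2)
w(d) = -2 - d/2 (w(d) = (-½*(-4) - d/2) - 4 = (2 - d/2) - 4 = -2 - d/2)
(w(0)*42)*(-44) = ((-2 - ½*0)*42)*(-44) = ((-2 + 0)*42)*(-44) = -2*42*(-44) = -84*(-44) = 3696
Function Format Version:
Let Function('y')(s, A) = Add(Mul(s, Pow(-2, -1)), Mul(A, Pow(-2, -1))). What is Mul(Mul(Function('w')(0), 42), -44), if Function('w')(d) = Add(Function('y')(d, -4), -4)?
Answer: 3696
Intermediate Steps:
Function('y')(s, A) = Add(Mul(Rational(-1, 2), A), Mul(Rational(-1, 2), s)) (Function('y')(s, A) = Add(Mul(s, Rational(-1, 2)), Mul(A, Rational(-1, 2))) = Add(Mul(Rational(-1, 2), s), Mul(Rational(-1, 2), A)) = Add(Mul(Rational(-1, 2), A), Mul(Rational(-1, 2), s)))
Function('w')(d) = Add(-2, Mul(Rational(-1, 2), d)) (Function('w')(d) = Add(Add(Mul(Rational(-1, 2), -4), Mul(Rational(-1, 2), d)), -4) = Add(Add(2, Mul(Rational(-1, 2), d)), -4) = Add(-2, Mul(Rational(-1, 2), d)))
Mul(Mul(Function('w')(0), 42), -44) = Mul(Mul(Add(-2, Mul(Rational(-1, 2), 0)), 42), -44) = Mul(Mul(Add(-2, 0), 42), -44) = Mul(Mul(-2, 42), -44) = Mul(-84, -44) = 3696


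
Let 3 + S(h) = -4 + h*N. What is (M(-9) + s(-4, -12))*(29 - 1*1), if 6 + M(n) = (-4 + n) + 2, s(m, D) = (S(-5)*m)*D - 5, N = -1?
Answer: -3304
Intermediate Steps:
S(h) = -7 - h (S(h) = -3 + (-4 + h*(-1)) = -3 + (-4 - h) = -7 - h)
s(m, D) = -5 - 2*D*m (s(m, D) = ((-7 - 1*(-5))*m)*D - 5 = ((-7 + 5)*m)*D - 5 = (-2*m)*D - 5 = -2*D*m - 5 = -5 - 2*D*m)
M(n) = -8 + n (M(n) = -6 + ((-4 + n) + 2) = -6 + (-2 + n) = -8 + n)
(M(-9) + s(-4, -12))*(29 - 1*1) = ((-8 - 9) + (-5 - 2*(-12)*(-4)))*(29 - 1*1) = (-17 + (-5 - 96))*(29 - 1) = (-17 - 101)*28 = -118*28 = -3304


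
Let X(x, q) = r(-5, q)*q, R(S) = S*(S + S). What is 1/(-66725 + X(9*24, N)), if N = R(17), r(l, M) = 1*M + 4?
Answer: 1/269671 ≈ 3.7082e-6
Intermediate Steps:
r(l, M) = 4 + M (r(l, M) = M + 4 = 4 + M)
R(S) = 2*S² (R(S) = S*(2*S) = 2*S²)
N = 578 (N = 2*17² = 2*289 = 578)
X(x, q) = q*(4 + q) (X(x, q) = (4 + q)*q = q*(4 + q))
1/(-66725 + X(9*24, N)) = 1/(-66725 + 578*(4 + 578)) = 1/(-66725 + 578*582) = 1/(-66725 + 336396) = 1/269671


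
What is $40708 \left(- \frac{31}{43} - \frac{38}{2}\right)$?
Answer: $- \frac{34520384}{43} \approx -8.028 \cdot 10^{5}$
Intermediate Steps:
$40708 \left(- \frac{31}{43} - \frac{38}{2}\right) = 40708 \left(\left(-31\right) \frac{1}{43} - 19\right) = 40708 \left(- \frac{31}{43} - 19\right) = 40708 \left(- \frac{848}{43}\right) = - \frac{34520384}{43}$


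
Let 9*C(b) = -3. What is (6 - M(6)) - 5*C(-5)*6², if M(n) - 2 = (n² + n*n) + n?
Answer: -14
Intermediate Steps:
M(n) = 2 + n + 2*n² (M(n) = 2 + ((n² + n*n) + n) = 2 + ((n² + n²) + n) = 2 + (2*n² + n) = 2 + (n + 2*n²) = 2 + n + 2*n²)
C(b) = -⅓ (C(b) = (⅑)*(-3) = -⅓)
(6 - M(6)) - 5*C(-5)*6² = (6 - (2 + 6 + 2*6²)) - 5*(-⅓)*6² = (6 - (2 + 6 + 2*36)) + (5/3)*36 = (6 - (2 + 6 + 72)) + 60 = (6 - 1*80) + 60 = (6 - 80) + 60 = -74 + 60 = -14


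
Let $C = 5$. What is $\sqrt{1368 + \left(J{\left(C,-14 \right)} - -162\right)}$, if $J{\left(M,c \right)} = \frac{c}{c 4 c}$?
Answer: $\frac{\sqrt{1199506}}{28} \approx 39.115$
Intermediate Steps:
$J{\left(M,c \right)} = \frac{1}{4 c}$ ($J{\left(M,c \right)} = \frac{c}{4 c c} = \frac{c}{4 c^{2}} = c \frac{1}{4 c^{2}} = \frac{1}{4 c}$)
$\sqrt{1368 + \left(J{\left(C,-14 \right)} - -162\right)} = \sqrt{1368 + \left(\frac{1}{4 \left(-14\right)} - -162\right)} = \sqrt{1368 + \left(\frac{1}{4} \left(- \frac{1}{14}\right) + 162\right)} = \sqrt{1368 + \left(- \frac{1}{56} + 162\right)} = \sqrt{1368 + \frac{9071}{56}} = \sqrt{\frac{85679}{56}} = \frac{\sqrt{1199506}}{28}$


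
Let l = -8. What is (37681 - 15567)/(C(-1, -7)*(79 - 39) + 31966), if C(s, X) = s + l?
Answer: 11057/15803 ≈ 0.69968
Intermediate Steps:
C(s, X) = -8 + s (C(s, X) = s - 8 = -8 + s)
(37681 - 15567)/(C(-1, -7)*(79 - 39) + 31966) = (37681 - 15567)/((-8 - 1)*(79 - 39) + 31966) = 22114/(-9*40 + 31966) = 22114/(-360 + 31966) = 22114/31606 = 22114*(1/31606) = 11057/15803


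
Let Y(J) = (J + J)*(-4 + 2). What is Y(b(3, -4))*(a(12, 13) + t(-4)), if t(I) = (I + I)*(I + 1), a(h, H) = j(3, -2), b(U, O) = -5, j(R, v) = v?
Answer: 440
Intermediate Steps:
a(h, H) = -2
t(I) = 2*I*(1 + I) (t(I) = (2*I)*(1 + I) = 2*I*(1 + I))
Y(J) = -4*J (Y(J) = (2*J)*(-2) = -4*J)
Y(b(3, -4))*(a(12, 13) + t(-4)) = (-4*(-5))*(-2 + 2*(-4)*(1 - 4)) = 20*(-2 + 2*(-4)*(-3)) = 20*(-2 + 24) = 20*22 = 440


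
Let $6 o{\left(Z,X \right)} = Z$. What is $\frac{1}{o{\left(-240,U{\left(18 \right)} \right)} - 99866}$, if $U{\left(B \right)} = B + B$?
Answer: $- \frac{1}{99906} \approx -1.0009 \cdot 10^{-5}$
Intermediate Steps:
$U{\left(B \right)} = 2 B$
$o{\left(Z,X \right)} = \frac{Z}{6}$
$\frac{1}{o{\left(-240,U{\left(18 \right)} \right)} - 99866} = \frac{1}{\frac{1}{6} \left(-240\right) - 99866} = \frac{1}{-40 - 99866} = \frac{1}{-99906} = - \frac{1}{99906}$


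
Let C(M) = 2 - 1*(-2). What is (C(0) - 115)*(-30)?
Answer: 3330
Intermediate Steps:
C(M) = 4 (C(M) = 2 + 2 = 4)
(C(0) - 115)*(-30) = (4 - 115)*(-30) = -111*(-30) = 3330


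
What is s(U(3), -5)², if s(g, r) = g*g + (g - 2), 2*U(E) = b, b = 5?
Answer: 729/16 ≈ 45.563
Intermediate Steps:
U(E) = 5/2 (U(E) = (½)*5 = 5/2)
s(g, r) = -2 + g + g² (s(g, r) = g² + (-2 + g) = -2 + g + g²)
s(U(3), -5)² = (-2 + 5/2 + (5/2)²)² = (-2 + 5/2 + 25/4)² = (27/4)² = 729/16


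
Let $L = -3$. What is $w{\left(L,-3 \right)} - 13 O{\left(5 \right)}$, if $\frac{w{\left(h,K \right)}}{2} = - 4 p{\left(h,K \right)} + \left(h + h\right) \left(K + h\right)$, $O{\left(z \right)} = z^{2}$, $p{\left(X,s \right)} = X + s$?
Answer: $-205$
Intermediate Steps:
$w{\left(h,K \right)} = - 8 K - 8 h + 4 h \left(K + h\right)$ ($w{\left(h,K \right)} = 2 \left(- 4 \left(h + K\right) + \left(h + h\right) \left(K + h\right)\right) = 2 \left(- 4 \left(K + h\right) + 2 h \left(K + h\right)\right) = 2 \left(\left(- 4 K - 4 h\right) + 2 h \left(K + h\right)\right) = 2 \left(- 4 K - 4 h + 2 h \left(K + h\right)\right) = - 8 K - 8 h + 4 h \left(K + h\right)$)
$w{\left(L,-3 \right)} - 13 O{\left(5 \right)} = \left(\left(-8\right) \left(-3\right) - -24 + 4 \left(-3\right)^{2} + 4 \left(-3\right) \left(-3\right)\right) - 13 \cdot 5^{2} = \left(24 + 24 + 4 \cdot 9 + 36\right) - 325 = \left(24 + 24 + 36 + 36\right) - 325 = 120 - 325 = -205$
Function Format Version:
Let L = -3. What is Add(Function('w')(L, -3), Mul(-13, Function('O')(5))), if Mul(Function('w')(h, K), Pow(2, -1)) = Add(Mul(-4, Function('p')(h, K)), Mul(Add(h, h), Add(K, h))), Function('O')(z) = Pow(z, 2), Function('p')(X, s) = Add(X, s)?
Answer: -205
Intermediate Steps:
Function('w')(h, K) = Add(Mul(-8, K), Mul(-8, h), Mul(4, h, Add(K, h))) (Function('w')(h, K) = Mul(2, Add(Mul(-4, Add(h, K)), Mul(Add(h, h), Add(K, h)))) = Mul(2, Add(Mul(-4, Add(K, h)), Mul(Mul(2, h), Add(K, h)))) = Mul(2, Add(Add(Mul(-4, K), Mul(-4, h)), Mul(2, h, Add(K, h)))) = Mul(2, Add(Mul(-4, K), Mul(-4, h), Mul(2, h, Add(K, h)))) = Add(Mul(-8, K), Mul(-8, h), Mul(4, h, Add(K, h))))
Add(Function('w')(L, -3), Mul(-13, Function('O')(5))) = Add(Add(Mul(-8, -3), Mul(-8, -3), Mul(4, Pow(-3, 2)), Mul(4, -3, -3)), Mul(-13, Pow(5, 2))) = Add(Add(24, 24, Mul(4, 9), 36), Mul(-13, 25)) = Add(Add(24, 24, 36, 36), -325) = Add(120, -325) = -205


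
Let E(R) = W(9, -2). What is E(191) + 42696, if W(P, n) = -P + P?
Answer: 42696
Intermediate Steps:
W(P, n) = 0
E(R) = 0
E(191) + 42696 = 0 + 42696 = 42696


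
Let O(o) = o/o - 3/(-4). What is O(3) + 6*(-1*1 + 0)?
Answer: -17/4 ≈ -4.2500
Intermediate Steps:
O(o) = 7/4 (O(o) = 1 - 3*(-1/4) = 1 + 3/4 = 7/4)
O(3) + 6*(-1*1 + 0) = 7/4 + 6*(-1*1 + 0) = 7/4 + 6*(-1 + 0) = 7/4 + 6*(-1) = 7/4 - 6 = -17/4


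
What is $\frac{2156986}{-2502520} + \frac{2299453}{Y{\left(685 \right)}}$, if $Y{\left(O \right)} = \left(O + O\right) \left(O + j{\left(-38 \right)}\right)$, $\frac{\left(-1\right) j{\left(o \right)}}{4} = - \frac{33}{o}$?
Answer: $\frac{3553445163073}{2219751506380} \approx 1.6008$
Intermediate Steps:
$j{\left(o \right)} = \frac{132}{o}$ ($j{\left(o \right)} = - 4 \left(- \frac{33}{o}\right) = \frac{132}{o}$)
$Y{\left(O \right)} = 2 O \left(- \frac{66}{19} + O\right)$ ($Y{\left(O \right)} = \left(O + O\right) \left(O + \frac{132}{-38}\right) = 2 O \left(O + 132 \left(- \frac{1}{38}\right)\right) = 2 O \left(O - \frac{66}{19}\right) = 2 O \left(- \frac{66}{19} + O\right)$)
$\frac{2156986}{-2502520} + \frac{2299453}{Y{\left(685 \right)}} = \frac{2156986}{-2502520} + \frac{2299453}{\frac{2}{19} \cdot 685 \left(-66 + 19 \cdot 685\right)} = 2156986 \left(- \frac{1}{2502520}\right) + \frac{2299453}{\frac{2}{19} \cdot 685 \left(-66 + 13015\right)} = - \frac{1078493}{1251260} + \frac{2299453}{\frac{2}{19} \cdot 685 \cdot 12949} = - \frac{1078493}{1251260} + \frac{2299453}{\frac{17740130}{19}} = - \frac{1078493}{1251260} + 2299453 \cdot \frac{19}{17740130} = - \frac{1078493}{1251260} + \frac{43689607}{17740130} = \frac{3553445163073}{2219751506380}$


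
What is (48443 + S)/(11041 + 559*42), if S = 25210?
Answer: 73653/34519 ≈ 2.1337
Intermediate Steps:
(48443 + S)/(11041 + 559*42) = (48443 + 25210)/(11041 + 559*42) = 73653/(11041 + 23478) = 73653/34519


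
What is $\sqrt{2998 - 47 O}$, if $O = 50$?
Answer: $18 \sqrt{2} \approx 25.456$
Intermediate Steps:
$\sqrt{2998 - 47 O} = \sqrt{2998 - 2350} = \sqrt{648} = 18 \sqrt{2}$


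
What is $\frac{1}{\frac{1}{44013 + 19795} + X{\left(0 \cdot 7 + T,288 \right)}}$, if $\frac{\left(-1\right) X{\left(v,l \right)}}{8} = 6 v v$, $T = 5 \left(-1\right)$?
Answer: $- \frac{63808}{76569599} \approx -0.00083333$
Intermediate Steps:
$T = -5$
$X{\left(v,l \right)} = - 48 v^{2}$ ($X{\left(v,l \right)} = - 8 \cdot 6 v v = - 8 \cdot 6 v^{2} = - 48 v^{2}$)
$\frac{1}{\frac{1}{44013 + 19795} + X{\left(0 \cdot 7 + T,288 \right)}} = \frac{1}{\frac{1}{44013 + 19795} - 48 \left(0 \cdot 7 - 5\right)^{2}} = \frac{1}{\frac{1}{63808} - 48 \left(0 - 5\right)^{2}} = \frac{1}{\frac{1}{63808} - 48 \left(-5\right)^{2}} = \frac{1}{\frac{1}{63808} - 1200} = \frac{1}{- \frac{76569599}{63808}} = - \frac{63808}{76569599}$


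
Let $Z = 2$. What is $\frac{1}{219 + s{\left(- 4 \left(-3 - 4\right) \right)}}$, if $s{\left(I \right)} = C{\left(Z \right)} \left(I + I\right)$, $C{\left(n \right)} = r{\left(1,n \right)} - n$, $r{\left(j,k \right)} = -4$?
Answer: $- \frac{1}{117} \approx -0.008547$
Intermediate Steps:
$C{\left(n \right)} = -4 - n$
$s{\left(I \right)} = - 12 I$ ($s{\left(I \right)} = \left(-4 - 2\right) \left(I + I\right) = \left(-4 - 2\right) 2 I = - 6 \cdot 2 I = - 12 I$)
$\frac{1}{219 + s{\left(- 4 \left(-3 - 4\right) \right)}} = \frac{1}{219 - 12 \left(- 4 \left(-3 - 4\right)\right)} = \frac{1}{219 - 12 \left(\left(-4\right) \left(-7\right)\right)} = \frac{1}{219 - 336} = \frac{1}{-117} = - \frac{1}{117}$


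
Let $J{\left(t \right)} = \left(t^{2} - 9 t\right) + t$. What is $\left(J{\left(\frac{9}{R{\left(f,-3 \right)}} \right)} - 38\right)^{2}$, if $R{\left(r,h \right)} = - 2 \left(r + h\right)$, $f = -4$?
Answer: $\frac{70140625}{38416} \approx 1825.8$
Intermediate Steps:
$R{\left(r,h \right)} = - 2 h - 2 r$ ($R{\left(r,h \right)} = - 2 \left(h + r\right) = - 2 h - 2 r$)
$J{\left(t \right)} = t^{2} - 8 t$
$\left(J{\left(\frac{9}{R{\left(f,-3 \right)}} \right)} - 38\right)^{2} = \left(\frac{9}{\left(-2\right) \left(-3\right) - -8} \left(-8 + \frac{9}{\left(-2\right) \left(-3\right) - -8}\right) - 38\right)^{2} = \left(\frac{9}{6 + 8} \left(-8 + \frac{9}{6 + 8}\right) - 38\right)^{2} = \left(\frac{9}{14} \left(-8 + \frac{9}{14}\right) - 38\right)^{2} = \left(9 \cdot \frac{1}{14} \left(-8 + 9 \cdot \frac{1}{14}\right) - 38\right)^{2} = \left(\frac{9 \left(-8 + \frac{9}{14}\right)}{14} - 38\right)^{2} = \left(\frac{9}{14} \left(- \frac{103}{14}\right) - 38\right)^{2} = \left(- \frac{927}{196} - 38\right)^{2} = \left(- \frac{8375}{196}\right)^{2} = \frac{70140625}{38416}$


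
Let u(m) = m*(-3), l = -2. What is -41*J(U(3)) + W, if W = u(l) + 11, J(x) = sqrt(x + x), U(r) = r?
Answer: 17 - 41*sqrt(6) ≈ -83.429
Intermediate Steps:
u(m) = -3*m
J(x) = sqrt(2)*sqrt(x) (J(x) = sqrt(2*x) = sqrt(2)*sqrt(x))
W = 17 (W = -3*(-2) + 11 = 6 + 11 = 17)
-41*J(U(3)) + W = -41*sqrt(2)*sqrt(3) + 17 = -41*sqrt(6) + 17 = 17 - 41*sqrt(6)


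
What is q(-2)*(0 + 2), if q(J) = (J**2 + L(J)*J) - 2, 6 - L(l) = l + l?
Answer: -36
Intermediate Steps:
L(l) = 6 - 2*l (L(l) = 6 - (l + l) = 6 - 2*l)
q(J) = -2 + J**2 + J*(6 - 2*J) (q(J) = (J**2 + (6 - 2*J)*J) - 2 = (J**2 + J*(6 - 2*J)) - 2 = -2 + J**2 + J*(6 - 2*J))
q(-2)*(0 + 2) = (-2 - 1*(-2)**2 + 6*(-2))*(0 + 2) = (-2 - 1*4 - 12)*2 = (-2 - 4 - 12)*2 = -18*2 = -36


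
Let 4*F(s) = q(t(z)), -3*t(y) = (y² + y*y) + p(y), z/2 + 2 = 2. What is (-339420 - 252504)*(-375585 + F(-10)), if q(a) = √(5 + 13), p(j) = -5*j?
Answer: 222317775540 - 443943*√2 ≈ 2.2232e+11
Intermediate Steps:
z = 0 (z = -4 + 2*2 = -4 + 4 = 0)
t(y) = -2*y²/3 + 5*y/3 (t(y) = -((y² + y*y) - 5*y)/3 = -((y² + y²) - 5*y)/3 = -(2*y² - 5*y)/3 = -(-5*y + 2*y²)/3 = -2*y²/3 + 5*y/3)
q(a) = 3*√2 (q(a) = √18 = 3*√2)
F(s) = 3*√2/4 (F(s) = (3*√2)/4 = 3*√2/4)
(-339420 - 252504)*(-375585 + F(-10)) = (-339420 - 252504)*(-375585 + 3*√2/4) = -591924*(-375585 + 3*√2/4) = 222317775540 - 443943*√2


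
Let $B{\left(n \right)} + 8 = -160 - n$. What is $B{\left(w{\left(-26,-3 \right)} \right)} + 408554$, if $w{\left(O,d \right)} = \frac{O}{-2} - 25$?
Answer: $408398$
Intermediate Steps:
$w{\left(O,d \right)} = -25 - \frac{O}{2}$ ($w{\left(O,d \right)} = O \left(- \frac{1}{2}\right) - 25 = - \frac{O}{2} - 25 = -25 - \frac{O}{2}$)
$B{\left(n \right)} = -168 - n$ ($B{\left(n \right)} = -8 - \left(160 + n\right) = -168 - n$)
$B{\left(w{\left(-26,-3 \right)} \right)} + 408554 = \left(-168 - \left(-25 - -13\right)\right) + 408554 = \left(-168 - \left(-25 + 13\right)\right) + 408554 = \left(-168 - -12\right) + 408554 = \left(-168 + 12\right) + 408554 = -156 + 408554 = 408398$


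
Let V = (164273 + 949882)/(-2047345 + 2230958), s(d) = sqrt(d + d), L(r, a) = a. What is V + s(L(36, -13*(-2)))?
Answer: 1114155/183613 + 2*sqrt(13) ≈ 13.279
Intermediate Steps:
s(d) = sqrt(2)*sqrt(d) (s(d) = sqrt(2*d) = sqrt(2)*sqrt(d))
V = 1114155/183613 ≈ 6.0680
V + s(L(36, -13*(-2))) = 1114155/183613 + sqrt(2)*sqrt(-13*(-2)) = 1114155/183613 + sqrt(2)*sqrt(26) = 1114155/183613 + 2*sqrt(13)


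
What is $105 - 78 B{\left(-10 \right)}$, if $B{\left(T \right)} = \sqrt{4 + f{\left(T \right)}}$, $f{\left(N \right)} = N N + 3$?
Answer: $105 - 78 \sqrt{107} \approx -701.84$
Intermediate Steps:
$f{\left(N \right)} = 3 + N^{2}$ ($f{\left(N \right)} = N^{2} + 3 = 3 + N^{2}$)
$B{\left(T \right)} = \sqrt{7 + T^{2}}$ ($B{\left(T \right)} = \sqrt{4 + \left(3 + T^{2}\right)} = \sqrt{7 + T^{2}}$)
$105 - 78 B{\left(-10 \right)} = 105 - 78 \sqrt{7 + \left(-10\right)^{2}} = 105 - 78 \sqrt{7 + 100} = 105 - 78 \sqrt{107}$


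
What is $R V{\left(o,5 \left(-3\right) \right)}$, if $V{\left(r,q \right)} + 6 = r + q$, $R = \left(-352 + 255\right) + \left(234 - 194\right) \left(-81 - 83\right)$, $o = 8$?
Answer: $86541$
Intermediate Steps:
$R = -6657$ ($R = -97 + 40 \left(-164\right) = -97 - 6560 = -6657$)
$V{\left(r,q \right)} = -6 + q + r$ ($V{\left(r,q \right)} = -6 + \left(r + q\right) = -6 + \left(q + r\right) = -6 + q + r$)
$R V{\left(o,5 \left(-3\right) \right)} = - 6657 \left(-6 + 5 \left(-3\right) + 8\right) = - 6657 \left(-6 - 15 + 8\right) = \left(-6657\right) \left(-13\right) = 86541$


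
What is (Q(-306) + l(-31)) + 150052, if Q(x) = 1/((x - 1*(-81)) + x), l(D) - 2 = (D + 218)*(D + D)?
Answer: 73522259/531 ≈ 1.3846e+5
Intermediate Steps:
l(D) = 2 + 2*D*(218 + D) (l(D) = 2 + (D + 218)*(D + D) = 2 + (218 + D)*(2*D) = 2 + 2*D*(218 + D))
Q(x) = 1/(81 + 2*x) (Q(x) = 1/((x + 81) + x) = 1/((81 + x) + x) = 1/(81 + 2*x))
(Q(-306) + l(-31)) + 150052 = (1/(81 + 2*(-306)) + (2 + 2*(-31)**2 + 436*(-31))) + 150052 = (1/(81 - 612) + (2 + 2*961 - 13516)) + 150052 = (1/(-531) + (2 + 1922 - 13516)) + 150052 = (-1/531 - 11592) + 150052 = -6155353/531 + 150052 = 73522259/531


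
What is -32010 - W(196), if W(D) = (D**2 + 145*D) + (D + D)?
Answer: -99238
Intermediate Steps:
W(D) = D**2 + 147*D (W(D) = (D**2 + 145*D) + 2*D = D**2 + 147*D)
-32010 - W(196) = -32010 - 196*(147 + 196) = -32010 - 196*343 = -32010 - 1*67228 = -32010 - 67228 = -99238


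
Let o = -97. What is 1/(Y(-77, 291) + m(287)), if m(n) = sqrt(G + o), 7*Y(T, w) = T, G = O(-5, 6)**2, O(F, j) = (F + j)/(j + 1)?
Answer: -49/971 - 84*I*sqrt(33)/10681 ≈ -0.050463 - 0.045178*I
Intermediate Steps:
O(F, j) = (F + j)/(1 + j)
G = 1/49 (G = ((-5 + 6)/(1 + 6))**2 = (1/7)**2 = 1/49 ≈ 0.020408)
Y(T, w) = T/7
m(n) = 12*I*sqrt(33)/7 (m(n) = sqrt(1/49 - 97) = sqrt(-4752/49) = 12*I*sqrt(33)/7)
1/(Y(-77, 291) + m(287)) = 1/((1/7)*(-77) + 12*I*sqrt(33)/7) = 1/(-11 + 12*I*sqrt(33)/7)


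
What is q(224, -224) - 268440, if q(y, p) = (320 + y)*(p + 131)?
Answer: -319032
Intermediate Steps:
q(y, p) = (131 + p)*(320 + y) (q(y, p) = (320 + y)*(131 + p) = (131 + p)*(320 + y))
q(224, -224) - 268440 = (41920 + 131*224 + 320*(-224) - 224*224) - 268440 = (41920 + 29344 - 71680 - 50176) - 268440 = -50592 - 268440 = -319032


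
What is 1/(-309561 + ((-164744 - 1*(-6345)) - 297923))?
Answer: -1/765883 ≈ -1.3057e-6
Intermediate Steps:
1/(-309561 + ((-164744 - 1*(-6345)) - 297923)) = 1/(-309561 + ((-164744 + 6345) - 297923)) = 1/(-309561 + (-158399 - 297923)) = 1/(-309561 - 456322) = 1/(-765883) = -1/765883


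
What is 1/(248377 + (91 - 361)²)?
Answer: 1/321277 ≈ 3.1126e-6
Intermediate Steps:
1/(248377 + (91 - 361)²) = 1/(248377 + (-270)²) = 1/(248377 + 72900) = 1/321277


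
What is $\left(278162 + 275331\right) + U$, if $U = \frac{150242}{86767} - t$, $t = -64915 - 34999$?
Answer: $\frac{56694315411}{86767} \approx 6.5341 \cdot 10^{5}$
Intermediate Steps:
$t = -99914$
$U = \frac{8669388280}{86767}$ ($U = \frac{150242}{86767} - -99914 = 150242 \cdot \frac{1}{86767} + 99914 = \frac{150242}{86767} + 99914 = \frac{8669388280}{86767} \approx 99916.0$)
$\left(278162 + 275331\right) + U = \left(278162 + 275331\right) + \frac{8669388280}{86767} = 553493 + \frac{8669388280}{86767} = \frac{56694315411}{86767}$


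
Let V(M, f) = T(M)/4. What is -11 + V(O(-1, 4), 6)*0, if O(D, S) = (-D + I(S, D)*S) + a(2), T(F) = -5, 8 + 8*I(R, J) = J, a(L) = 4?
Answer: -11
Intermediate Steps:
I(R, J) = -1 + J/8
O(D, S) = 4 - D + S*(-1 + D/8) (O(D, S) = (-D + (-1 + D/8)*S) + 4 = (-D + S*(-1 + D/8)) + 4 = 4 - D + S*(-1 + D/8))
V(M, f) = -5/4
-11 + V(O(-1, 4), 6)*0 = -11 - 5/4*0 = -11 + 0 = -11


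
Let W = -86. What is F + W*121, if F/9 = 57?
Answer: -9893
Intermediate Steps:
F = 513 (F = 9*57 = 513)
F + W*121 = 513 - 86*121 = 513 - 10406 = -9893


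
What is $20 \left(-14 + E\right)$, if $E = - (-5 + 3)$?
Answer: $-240$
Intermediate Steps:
$E = 2$ ($E = \left(-1\right) \left(-2\right) = 2$)
$20 \left(-14 + E\right) = 20 \left(-14 + 2\right) = 20 \left(-12\right) = -240$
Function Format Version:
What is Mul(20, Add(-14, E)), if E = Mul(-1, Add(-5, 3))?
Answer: -240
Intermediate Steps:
E = 2 (E = Mul(-1, -2) = 2)
Mul(20, Add(-14, E)) = Mul(20, Add(-14, 2)) = Mul(20, -12) = -240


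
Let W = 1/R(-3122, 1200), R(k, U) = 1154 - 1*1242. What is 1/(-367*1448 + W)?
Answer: -88/46764609 ≈ -1.8818e-6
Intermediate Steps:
R(k, U) = -88 (R(k, U) = 1154 - 1242 = -88)
W = -1/88 (W = 1/(-88) = -1/88 ≈ -0.011364)
1/(-367*1448 + W) = 1/(-367*1448 - 1/88) = 1/(-531416 - 1/88) = 1/(-46764609/88) = -88/46764609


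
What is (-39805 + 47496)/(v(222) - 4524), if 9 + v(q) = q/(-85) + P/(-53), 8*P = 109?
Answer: -277183640/163472713 ≈ -1.6956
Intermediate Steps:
P = 109/8 (P = (⅛)*109 = 109/8 ≈ 13.625)
v(q) = -3925/424 - q/85 (v(q) = -9 + (q/(-85) + (109/8)/(-53)) = -9 + (q*(-1/85) + (109/8)*(-1/53)) = -9 + (-q/85 - 109/424) = -9 + (-109/424 - q/85) = -3925/424 - q/85)
(-39805 + 47496)/(v(222) - 4524) = (-39805 + 47496)/((-3925/424 - 1/85*222) - 4524) = 7691/((-3925/424 - 222/85) - 4524) = 7691/(-427753/36040 - 4524) = 7691/(-163472713/36040) = 7691*(-36040/163472713) = -277183640/163472713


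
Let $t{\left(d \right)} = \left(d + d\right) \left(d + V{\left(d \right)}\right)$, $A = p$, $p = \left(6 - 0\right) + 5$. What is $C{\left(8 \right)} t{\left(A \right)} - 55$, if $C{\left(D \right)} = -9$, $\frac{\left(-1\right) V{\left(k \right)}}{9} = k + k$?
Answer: $36971$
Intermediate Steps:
$V{\left(k \right)} = - 18 k$ ($V{\left(k \right)} = - 9 \left(k + k\right) = - 9 \cdot 2 k = - 18 k$)
$p = 11$ ($p = \left(6 + 0\right) + 5 = 6 + 5 = 11$)
$A = 11$
$t{\left(d \right)} = - 34 d^{2}$ ($t{\left(d \right)} = \left(d + d\right) \left(d - 18 d\right) = 2 d \left(- 17 d\right) = - 34 d^{2}$)
$C{\left(8 \right)} t{\left(A \right)} - 55 = - 9 \left(- 34 \cdot 11^{2}\right) - 55 = - 9 \left(\left(-34\right) 121\right) - 55 = \left(-9\right) \left(-4114\right) - 55 = 37026 - 55 = 36971$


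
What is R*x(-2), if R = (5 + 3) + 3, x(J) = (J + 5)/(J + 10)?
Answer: 33/8 ≈ 4.1250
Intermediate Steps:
x(J) = (5 + J)/(10 + J)
R = 11 (R = 8 + 3 = 11)
R*x(-2) = 11*((5 - 2)/(10 - 2)) = 11*(3/8) = 33/8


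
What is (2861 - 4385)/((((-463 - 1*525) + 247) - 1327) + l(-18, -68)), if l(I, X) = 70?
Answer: 254/333 ≈ 0.76276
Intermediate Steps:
(2861 - 4385)/((((-463 - 1*525) + 247) - 1327) + l(-18, -68)) = (2861 - 4385)/((((-463 - 1*525) + 247) - 1327) + 70) = -1524/((((-463 - 525) + 247) - 1327) + 70) = -1524/(((-988 + 247) - 1327) + 70) = -1524/((-741 - 1327) + 70) = -1524/(-2068 + 70) = -1524/(-1998) = -1524*(-1/1998) = 254/333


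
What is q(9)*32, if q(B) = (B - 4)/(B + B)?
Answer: 80/9 ≈ 8.8889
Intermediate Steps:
q(B) = (-4 + B)/(2*B) (q(B) = (-4 + B)/((2*B)) = (-4 + B)*(1/(2*B)) = (-4 + B)/(2*B))
q(9)*32 = ((1/2)*(-4 + 9)/9)*32 = ((1/2)*(1/9)*5)*32 = (5/18)*32 = 80/9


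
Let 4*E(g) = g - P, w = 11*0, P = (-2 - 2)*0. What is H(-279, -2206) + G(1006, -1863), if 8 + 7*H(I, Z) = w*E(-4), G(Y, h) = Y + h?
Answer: -6007/7 ≈ -858.14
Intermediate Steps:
P = 0 (P = -4*0 = 0)
w = 0
E(g) = g/4 (E(g) = (g - 1*0)/4 = (g + 0)/4 = g/4)
H(I, Z) = -8/7 (H(I, Z) = -8/7 + (0*((¼)*(-4)))/7 = -8/7 + (0*(-1))/7 = -8/7 + (⅐)*0 = -8/7 + 0 = -8/7)
H(-279, -2206) + G(1006, -1863) = -8/7 + (1006 - 1863) = -8/7 - 857 = -6007/7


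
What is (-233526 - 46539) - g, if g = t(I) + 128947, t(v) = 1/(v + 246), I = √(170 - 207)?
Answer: (-409012*√37 + 100616953*I)/(√37 - 246*I) ≈ -4.0901e+5 + 9.9182e-5*I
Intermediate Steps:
I = I*√37 (I = √(-37) = I*√37 ≈ 6.0828*I)
t(v) = 1/(246 + v)
g = 128947 + 1/(246 + I*√37) (g = 1/(246 + I*√37) + 128947 = 128947 + 1/(246 + I*√37) ≈ 1.2895e+5 - 0.00010045*I)
(-233526 - 46539) - g = (-233526 - 46539) - (7808127937/60553 - I*√37/60553) = -280065 + (-7808127937/60553 + I*√37/60553) = -24766903882/60553 + I*√37/60553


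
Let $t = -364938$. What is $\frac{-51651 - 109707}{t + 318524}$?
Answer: $\frac{80679}{23207} \approx 3.4765$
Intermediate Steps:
$\frac{-51651 - 109707}{t + 318524} = \frac{-51651 - 109707}{-364938 + 318524} = - \frac{161358}{-46414} = \left(-161358\right) \left(- \frac{1}{46414}\right) = \frac{80679}{23207}$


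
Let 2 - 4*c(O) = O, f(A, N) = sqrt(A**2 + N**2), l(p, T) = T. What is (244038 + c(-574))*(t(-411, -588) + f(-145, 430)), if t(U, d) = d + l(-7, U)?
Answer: -243937818 + 1220910*sqrt(8237) ≈ -1.3313e+8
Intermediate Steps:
c(O) = 1/2 - O/4
t(U, d) = U + d (t(U, d) = d + U = U + d)
(244038 + c(-574))*(t(-411, -588) + f(-145, 430)) = (244038 + (1/2 - 1/4*(-574)))*((-411 - 588) + sqrt((-145)**2 + 430**2)) = (244038 + (1/2 + 287/2))*(-999 + sqrt(21025 + 184900)) = (244038 + 144)*(-999 + sqrt(205925)) = 244182*(-999 + 5*sqrt(8237)) = -243937818 + 1220910*sqrt(8237)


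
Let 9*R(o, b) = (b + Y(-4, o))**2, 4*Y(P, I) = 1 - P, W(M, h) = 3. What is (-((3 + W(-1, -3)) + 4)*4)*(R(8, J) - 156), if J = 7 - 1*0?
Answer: 11875/2 ≈ 5937.5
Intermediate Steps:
J = 7 (J = 7 + 0 = 7)
Y(P, I) = 1/4 - P/4 (Y(P, I) = (1 - P)/4 = 1/4 - P/4)
R(o, b) = (5/4 + b)**2/9 (R(o, b) = (b + (1/4 - 1/4*(-4)))**2/9 = (b + (1/4 + 1))**2/9 = (b + 5/4)**2/9 = (5/4 + b)**2/9)
(-((3 + W(-1, -3)) + 4)*4)*(R(8, J) - 156) = (-((3 + 3) + 4)*4)*((5 + 4*7)**2/144 - 156) = (-(6 + 4)*4)*((5 + 28)**2/144 - 156) = (-1*10*4)*((1/144)*33**2 - 156) = (-10*4)*((1/144)*1089 - 156) = -40*(121/16 - 156) = -40*(-2375/16) = 11875/2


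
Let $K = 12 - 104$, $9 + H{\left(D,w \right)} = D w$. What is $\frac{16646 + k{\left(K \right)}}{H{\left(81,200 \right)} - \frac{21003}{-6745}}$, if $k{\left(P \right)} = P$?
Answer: $\frac{18609455}{18204883} \approx 1.0222$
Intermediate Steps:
$H{\left(D,w \right)} = -9 + D w$
$K = -92$
$\frac{16646 + k{\left(K \right)}}{H{\left(81,200 \right)} - \frac{21003}{-6745}} = \frac{16646 - 92}{\left(-9 + 81 \cdot 200\right) - \frac{21003}{-6745}} = \frac{16554}{\left(-9 + 16200\right) - - \frac{21003}{6745}} = \frac{16554}{16191 + \frac{21003}{6745}} = \frac{16554}{\frac{109229298}{6745}} = 16554 \cdot \frac{6745}{109229298} = \frac{18609455}{18204883}$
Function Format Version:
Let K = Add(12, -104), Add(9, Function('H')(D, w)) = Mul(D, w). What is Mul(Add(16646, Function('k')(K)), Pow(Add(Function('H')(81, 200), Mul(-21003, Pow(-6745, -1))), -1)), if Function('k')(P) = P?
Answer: Rational(18609455, 18204883) ≈ 1.0222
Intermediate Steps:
Function('H')(D, w) = Add(-9, Mul(D, w))
K = -92
Mul(Add(16646, Function('k')(K)), Pow(Add(Function('H')(81, 200), Mul(-21003, Pow(-6745, -1))), -1)) = Mul(Add(16646, -92), Pow(Add(Add(-9, Mul(81, 200)), Mul(-21003, Pow(-6745, -1))), -1)) = Mul(16554, Pow(Add(Add(-9, 16200), Mul(-21003, Rational(-1, 6745))), -1)) = Mul(16554, Pow(Add(16191, Rational(21003, 6745)), -1)) = Mul(16554, Pow(Rational(109229298, 6745), -1)) = Mul(16554, Rational(6745, 109229298)) = Rational(18609455, 18204883)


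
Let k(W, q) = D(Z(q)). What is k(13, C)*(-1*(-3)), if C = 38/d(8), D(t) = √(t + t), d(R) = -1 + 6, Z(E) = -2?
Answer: 6*I ≈ 6.0*I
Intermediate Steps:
d(R) = 5
D(t) = √2*√t (D(t) = √(2*t) = √2*√t)
C = 38/5 ≈ 7.6000
k(W, q) = 2*I (k(W, q) = √2*√(-2) = √2*(I*√2) = 2*I)
k(13, C)*(-1*(-3)) = (2*I)*(-1*(-3)) = (2*I)*3 = 6*I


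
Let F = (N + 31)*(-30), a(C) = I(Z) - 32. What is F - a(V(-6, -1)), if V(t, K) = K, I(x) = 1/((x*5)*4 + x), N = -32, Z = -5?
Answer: 6511/105 ≈ 62.010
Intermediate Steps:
I(x) = 1/(21*x) (I(x) = 1/((5*x)*4 + x) = 1/(20*x + x) = 1/(21*x))
a(C) = -3361/105 (a(C) = (1/21)/(-5) - 32 = (1/21)*(-⅕) - 32 = -1/105 - 32 = -3361/105)
F = 30 (F = (-32 + 31)*(-30) = -1*(-30) = 30)
F - a(V(-6, -1)) = 30 - 1*(-3361/105) = 30 + 3361/105 = 6511/105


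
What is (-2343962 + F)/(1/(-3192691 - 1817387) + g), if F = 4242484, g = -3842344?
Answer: -9511743304716/19250443142833 ≈ -0.49411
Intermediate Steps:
(-2343962 + F)/(1/(-3192691 - 1817387) + g) = (-2343962 + 4242484)/(1/(-3192691 - 1817387) - 3842344) = 1898522/(1/(-5010078) - 3842344) = 1898522/(-1/5010078 - 3842344) = 1898522/(-19250443142833/5010078) = 1898522*(-5010078/19250443142833) = -9511743304716/19250443142833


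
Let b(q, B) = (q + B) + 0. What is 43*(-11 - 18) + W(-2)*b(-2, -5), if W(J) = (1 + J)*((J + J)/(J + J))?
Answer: -1240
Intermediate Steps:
W(J) = 1 + J (W(J) = (1 + J)*((2*J)/((2*J))) = (1 + J)*((2*J)*(1/(2*J))) = (1 + J)*1 = 1 + J)
b(q, B) = B + q (b(q, B) = (B + q) + 0 = B + q)
43*(-11 - 18) + W(-2)*b(-2, -5) = 43*(-11 - 18) + (1 - 2)*(-5 - 2) = 43*(-29) - 1*(-7) = -1247 + 7 = -1240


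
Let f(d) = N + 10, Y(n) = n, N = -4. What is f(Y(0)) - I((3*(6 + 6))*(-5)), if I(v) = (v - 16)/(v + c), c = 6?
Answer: 424/87 ≈ 4.8736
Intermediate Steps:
I(v) = (-16 + v)/(6 + v) (I(v) = (v - 16)/(v + 6) = (-16 + v)/(6 + v))
f(d) = 6 (f(d) = -4 + 10 = 6)
f(Y(0)) - I((3*(6 + 6))*(-5)) = 6 - (-16 + (3*(6 + 6))*(-5))/(6 + (3*(6 + 6))*(-5)) = 6 - (-16 + (3*12)*(-5))/(6 + (3*12)*(-5)) = 6 - (-16 + 36*(-5))/(6 + 36*(-5)) = 6 - (-16 - 180)/(6 - 180) = 6 - (-196)/(-174) = 6 - (-1)*(-196)/174 = 6 - 1*98/87 = 6 - 98/87 = 424/87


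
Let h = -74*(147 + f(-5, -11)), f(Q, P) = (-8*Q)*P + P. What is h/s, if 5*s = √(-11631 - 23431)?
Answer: -56240*I*√35062/17531 ≈ -600.7*I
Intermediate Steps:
s = I*√35062/5 (s = √(-11631 - 23431)/5 = √(-35062)/5 = (I*√35062)/5 = I*√35062/5 ≈ 37.45*I)
f(Q, P) = P - 8*P*Q (f(Q, P) = -8*P*Q + P = P - 8*P*Q)
h = 22496 (h = -74*(147 - 11*(1 - 8*(-5))) = -74*(147 - 11*(1 + 40)) = -74*(147 - 11*41) = -74*(147 - 451) = -74*(-304) = 22496)
h/s = 22496/((I*√35062/5)) = 22496*(-5*I*√35062/35062) = -56240*I*√35062/17531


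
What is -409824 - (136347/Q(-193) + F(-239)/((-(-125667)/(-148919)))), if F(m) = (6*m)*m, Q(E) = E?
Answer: -24070996151/8084577 ≈ -2977.4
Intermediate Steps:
F(m) = 6*m**2
-409824 - (136347/Q(-193) + F(-239)/((-(-125667)/(-148919)))) = -409824 - (136347/(-193) + (6*(-239)**2)/((-(-125667)/(-148919)))) = -409824 - (136347*(-1/193) + (6*57121)/((-(-125667)*(-1)/148919))) = -409824 - (-136347/193 + 342726/((-1*125667/148919))) = -409824 - (-136347/193 + 342726/(-125667/148919)) = -409824 - (-136347/193 + 342726*(-148919/125667)) = -409824 - (-136347/193 - 17012804398/41889) = -409824 - 1*(-3289182688297/8084577) = -409824 + 3289182688297/8084577 = -24070996151/8084577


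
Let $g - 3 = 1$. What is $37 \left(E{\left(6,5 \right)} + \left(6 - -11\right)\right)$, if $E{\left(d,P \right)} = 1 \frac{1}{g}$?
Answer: $\frac{2553}{4} \approx 638.25$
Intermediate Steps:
$g = 4$ ($g = 3 + 1 = 4$)
$E{\left(d,P \right)} = \frac{1}{4}$ ($E{\left(d,P \right)} = 1 \cdot \frac{1}{4} = \frac{1}{4}$)
$37 \left(E{\left(6,5 \right)} + \left(6 - -11\right)\right) = 37 \left(\frac{1}{4} + \left(6 - -11\right)\right) = 37 \left(\frac{1}{4} + \left(6 + 11\right)\right) = 37 \left(\frac{1}{4} + 17\right) = 37 \cdot \frac{69}{4} = \frac{2553}{4}$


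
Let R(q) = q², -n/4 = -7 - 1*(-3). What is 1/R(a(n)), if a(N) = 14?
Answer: 1/196 ≈ 0.0051020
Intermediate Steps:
n = 16 (n = -4*(-7 - 1*(-3)) = -4*(-7 + 3) = -4*(-4) = 16)
1/R(a(n)) = 1/(14²) = 1/196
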